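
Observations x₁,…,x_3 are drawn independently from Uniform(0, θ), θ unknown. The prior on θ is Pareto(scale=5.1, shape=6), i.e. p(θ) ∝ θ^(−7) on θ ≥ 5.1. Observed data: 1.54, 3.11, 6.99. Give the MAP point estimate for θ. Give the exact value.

θ̂_MAP = 6.99

The Uniform(0, θ) likelihood is θ^(−n) for θ ≥ max(xᵢ), zero otherwise. Here max(xᵢ) = 6.99.
Posterior ∝ θ^(−7) · θ^(−3) = θ^(−10) on θ ≥ max(5.1, 6.99) = 6.99.
This density is strictly decreasing in θ, so the posterior mode lies at the lower boundary of the support.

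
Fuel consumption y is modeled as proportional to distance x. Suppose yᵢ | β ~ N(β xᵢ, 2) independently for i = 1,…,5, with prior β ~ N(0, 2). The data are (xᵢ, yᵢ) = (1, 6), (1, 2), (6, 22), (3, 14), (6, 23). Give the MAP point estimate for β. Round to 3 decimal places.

β̂_MAP = 3.810

log p(β | y) = −Σ(yᵢ − βxᵢ)²/(2·2) − β²/(2·2) + const.
Setting the derivative to zero: Σxᵢ(yᵢ − βxᵢ)/2 − β/2 = 0, so β = Σxᵢyᵢ / (Σxᵢ² + σ²/τ²).
Σxᵢyᵢ = 1·6 + 1·2 + 6·22 + 3·14 + 6·23 = 320; Σxᵢ² = 83; σ²/τ² = 1.
β̂_MAP = 320 / (83 + 1) = 320/84 ≈ 3.810.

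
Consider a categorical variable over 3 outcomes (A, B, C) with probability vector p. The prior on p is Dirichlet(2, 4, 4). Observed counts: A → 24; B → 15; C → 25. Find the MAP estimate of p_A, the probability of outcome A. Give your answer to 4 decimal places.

MAP estimate of p_A = 0.3521

The posterior is Dirichlet(αᵢ + nᵢ) = Dirichlet(26, 19, 29).
For a Dirichlet(a₁,…,a_K) with all aᵢ > 1, the mode has j-th component (aⱼ − 1)/(Σaᵢ − K).
Here Σaᵢ = 74 and K = 3, so p_A = (26 − 1)/(74 − 3) = 25/71 ≈ 0.3521.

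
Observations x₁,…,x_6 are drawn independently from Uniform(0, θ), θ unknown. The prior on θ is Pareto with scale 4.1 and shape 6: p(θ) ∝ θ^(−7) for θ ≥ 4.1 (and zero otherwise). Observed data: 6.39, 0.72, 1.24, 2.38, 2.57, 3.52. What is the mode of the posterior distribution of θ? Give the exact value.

The Uniform(0, θ) likelihood is θ^(−n) for θ ≥ max(xᵢ), zero otherwise. Here max(xᵢ) = 6.39.
Posterior ∝ θ^(−7) · θ^(−6) = θ^(−13) on θ ≥ max(4.1, 6.39) = 6.39.
This density is strictly decreasing in θ, so the posterior mode lies at the lower boundary of the support.

θ̂_MAP = 6.39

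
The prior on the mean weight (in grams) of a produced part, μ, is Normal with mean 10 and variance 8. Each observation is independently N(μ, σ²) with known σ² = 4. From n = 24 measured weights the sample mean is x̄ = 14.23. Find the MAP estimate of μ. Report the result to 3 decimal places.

n = 24, x̄ = 14.23.
For a Normal prior and Normal likelihood with known variance, the posterior is Normal; its mode equals its mean, the precision-weighted average.
Prior precision 1/σ₀² = 1/8 = 0.125; data precision n/σ² = 24/4 = 6.
μ̂ = (0.125·10 + 6·14.23) / (0.125 + 6) = 86.63/6.125 = 17326/1225 ≈ 14.144.

μ̂_MAP = 14.144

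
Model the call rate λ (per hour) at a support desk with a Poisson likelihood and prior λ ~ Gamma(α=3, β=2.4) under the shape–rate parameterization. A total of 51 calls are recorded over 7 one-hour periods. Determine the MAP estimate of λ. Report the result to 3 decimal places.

λ̂_MAP = 5.638

Σxᵢ = 51, n = 7.
Posterior ∝ λ^2e^(−2.4λ) · λ^51e^(−7λ) = λ^53e^(−9.4λ), i.e. Gamma(shape=54, rate=9.4).
The mode of a Gamma(a, b) with a ≥ 1 (shape–rate) is (a−1)/b = 53/9.4 ≈ 5.638.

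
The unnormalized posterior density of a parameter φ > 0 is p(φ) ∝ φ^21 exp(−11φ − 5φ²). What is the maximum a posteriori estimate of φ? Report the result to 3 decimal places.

φ̂_MAP = 1.000

ℓ'(φ) = 21/φ − 11 − 10φ. Setting this to zero and multiplying by φ: 10φ² + 11φ − 21 = 0.
φ = (−11 + √(11² + 4·10·21)) / (2·10) = (−11 + √961) / 20 = (−11 + 31)/20 = 1.
ℓ''(φ) = −21/φ² − 10 < 0, confirming a maximum.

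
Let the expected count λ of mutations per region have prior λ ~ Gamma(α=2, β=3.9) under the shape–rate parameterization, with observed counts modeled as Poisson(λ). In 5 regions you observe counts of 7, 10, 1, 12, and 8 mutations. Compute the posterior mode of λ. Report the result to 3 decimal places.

λ̂_MAP = 4.382

Σxᵢ = 7+10+1+12+8 = 38, with n = 5.
Posterior ∝ λe^(−3.9λ) · λ^38e^(−5λ) = λ^39e^(−8.9λ), i.e. Gamma(shape=40, rate=8.9).
The mode of a Gamma(a, b) with a ≥ 1 (shape–rate) is (a−1)/b = 39/8.9 ≈ 4.382.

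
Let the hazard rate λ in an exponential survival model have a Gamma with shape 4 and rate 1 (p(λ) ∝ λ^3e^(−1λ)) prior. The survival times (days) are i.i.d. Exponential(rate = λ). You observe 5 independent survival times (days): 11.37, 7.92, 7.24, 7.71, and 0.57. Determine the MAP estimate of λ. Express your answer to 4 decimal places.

λ̂_MAP = 0.2234

The Exponential(rate=λ) likelihood is ∝ λ^n e^(−λΣtᵢ). Here n = 5 and Σtᵢ = 11.37 + 7.92 + 7.24 + 7.71 + 0.57 = 34.81.
Posterior ∝ λ^3e^(−1λ) · λ^5e^(−34.81λ) = λ^8e^(−35.81λ), i.e. Gamma(9, 35.81).
Mode = (a−1)/b = 8/35.81 ≈ 0.2234.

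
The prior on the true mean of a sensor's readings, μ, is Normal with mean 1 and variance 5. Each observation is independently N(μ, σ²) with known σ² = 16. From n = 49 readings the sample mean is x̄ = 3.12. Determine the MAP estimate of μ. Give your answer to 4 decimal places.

μ̂_MAP = 2.9900

n = 49, x̄ = 3.12.
For a Normal prior and Normal likelihood with known variance, the posterior is Normal; its mode equals its mean, the precision-weighted average.
Prior precision 1/σ₀² = 1/5 = 0.2; data precision n/σ² = 49/16 = 3.0625.
μ̂ = (0.2·1 + 3.0625·3.12) / (0.2 + 3.0625) = 9.755/3.2625 = 3902/1305 ≈ 2.9900.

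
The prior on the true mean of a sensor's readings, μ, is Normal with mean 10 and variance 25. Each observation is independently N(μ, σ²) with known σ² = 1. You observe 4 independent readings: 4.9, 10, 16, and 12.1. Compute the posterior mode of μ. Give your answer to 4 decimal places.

μ̂_MAP = 10.7426

n = 4; x̄ = (4.9 + 10 + 16 + 12.1)/4 = 43/4 = 10.75.
For a Normal prior and Normal likelihood with known variance, the posterior is Normal; its mode equals its mean, the precision-weighted average.
Prior precision 1/σ₀² = 1/25 = 0.04; data precision n/σ² = 4/1 = 4.
μ̂ = (0.04·10 + 4·10.75) / (0.04 + 4) = 43.4/4.04 = 1085/101 ≈ 10.7426.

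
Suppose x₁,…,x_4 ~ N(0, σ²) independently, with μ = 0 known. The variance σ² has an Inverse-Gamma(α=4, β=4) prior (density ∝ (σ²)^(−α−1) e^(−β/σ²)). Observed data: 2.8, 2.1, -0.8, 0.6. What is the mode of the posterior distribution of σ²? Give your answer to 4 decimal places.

σ̂²_MAP = 1.5179

Sum of squared deviations about the known mean: SS = (2.8−0)² + (2.1−0)² + (-0.8−0)² + (0.6−0)² = 13.25.
The Normal likelihood contributes (σ²)^(−n/2) exp(−SS/(2σ²)), so the posterior is Inverse-Gamma(α + n/2, β + SS/2) = Inverse-Gamma(6, 10.625).
The mode of Inverse-Gamma(a, b) is b/(a+1) = 10.625/7 ≈ 1.5179.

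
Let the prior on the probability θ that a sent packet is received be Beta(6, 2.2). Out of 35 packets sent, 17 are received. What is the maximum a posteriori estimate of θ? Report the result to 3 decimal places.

θ̂_MAP = 0.534

Prior: Beta(6, 2.2).
Data: 17 successes in 35 trials. The binomial likelihood contributes θ^17(1−θ)^18, so the posterior is Beta(6+17, 2.2+18) = Beta(23, 20.2).
For Beta(a, b) with a, b > 1 the mode is (a−1)/(a+b−2) = 22/41.2 ≈ 0.534.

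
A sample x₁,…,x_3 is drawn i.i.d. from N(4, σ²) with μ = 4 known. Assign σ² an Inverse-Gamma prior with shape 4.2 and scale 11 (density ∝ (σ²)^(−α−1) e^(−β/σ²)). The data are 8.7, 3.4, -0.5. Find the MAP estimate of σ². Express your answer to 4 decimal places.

Sum of squared deviations about the known mean: SS = (8.7−4)² + (3.4−4)² + (-0.5−4)² = 42.7.
The Normal likelihood contributes (σ²)^(−n/2) exp(−SS/(2σ²)), so the posterior is Inverse-Gamma(α + n/2, β + SS/2) = Inverse-Gamma(5.7, 32.35).
The mode of Inverse-Gamma(a, b) is b/(a+1) = 32.35/6.7 ≈ 4.8284.

σ̂²_MAP = 4.8284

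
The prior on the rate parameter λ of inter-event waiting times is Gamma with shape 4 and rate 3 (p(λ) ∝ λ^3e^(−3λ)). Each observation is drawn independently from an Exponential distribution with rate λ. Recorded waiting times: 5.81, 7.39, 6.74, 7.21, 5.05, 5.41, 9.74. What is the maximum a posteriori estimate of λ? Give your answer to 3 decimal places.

λ̂_MAP = 0.199

The Exponential(rate=λ) likelihood is ∝ λ^n e^(−λΣtᵢ). Here n = 7 and Σtᵢ = 5.81 + 7.39 + 6.74 + 7.21 + 5.05 + 5.41 + 9.74 = 47.35.
Posterior ∝ λ^3e^(−3λ) · λ^7e^(−47.35λ) = λ^10e^(−50.35λ), i.e. Gamma(11, 50.35).
Mode = (a−1)/b = 10/50.35 ≈ 0.199.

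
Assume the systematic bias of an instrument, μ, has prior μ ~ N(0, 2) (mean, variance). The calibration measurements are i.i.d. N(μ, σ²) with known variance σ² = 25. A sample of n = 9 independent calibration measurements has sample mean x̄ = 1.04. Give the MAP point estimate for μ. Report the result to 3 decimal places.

n = 9, x̄ = 1.04.
For a Normal prior and Normal likelihood with known variance, the posterior is Normal; its mode equals its mean, the precision-weighted average.
Prior precision 1/σ₀² = 1/2 = 0.5; data precision n/σ² = 9/25 = 0.36.
μ̂ = (0.5·0 + 0.36·1.04) / (0.5 + 0.36) = 0.3744/0.86 = 468/1075 ≈ 0.435.

μ̂_MAP = 0.435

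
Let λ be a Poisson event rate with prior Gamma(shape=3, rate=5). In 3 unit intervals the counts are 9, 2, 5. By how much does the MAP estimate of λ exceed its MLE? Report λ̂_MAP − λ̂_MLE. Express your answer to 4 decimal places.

Σxᵢ = 16. Posterior is Gamma(19, 8); MAP = (19−1)/8 = 18/8 ≈ 2.25000.
MLE = x̄ = 16/3 ≈ 5.33333.
Difference = 18/8 − 16/3 = -37/12 ≈ -3.0833.

MAP − MLE = -3.0833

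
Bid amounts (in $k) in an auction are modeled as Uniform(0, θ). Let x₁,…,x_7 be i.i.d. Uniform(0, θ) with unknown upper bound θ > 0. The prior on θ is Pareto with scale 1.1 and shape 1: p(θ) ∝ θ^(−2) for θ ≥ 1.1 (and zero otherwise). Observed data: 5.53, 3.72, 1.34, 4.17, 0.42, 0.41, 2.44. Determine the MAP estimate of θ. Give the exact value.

The Uniform(0, θ) likelihood is θ^(−n) for θ ≥ max(xᵢ), zero otherwise. Here max(xᵢ) = 5.53.
Posterior ∝ θ^(−2) · θ^(−7) = θ^(−9) on θ ≥ max(1.1, 5.53) = 5.53.
This density is strictly decreasing in θ, so the posterior mode lies at the lower boundary of the support.

θ̂_MAP = 5.53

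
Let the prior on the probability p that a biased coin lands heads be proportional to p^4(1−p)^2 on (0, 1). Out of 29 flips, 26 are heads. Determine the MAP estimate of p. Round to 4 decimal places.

The prior density ∝ p^4(1−p)^2 is the kernel of Beta(5, 3).
Data: 26 successes in 29 trials. The binomial likelihood contributes p^26(1−p)^3, so the posterior is Beta(5+26, 3+3) = Beta(31, 6).
For Beta(a, b) with a, b > 1 the mode is (a−1)/(a+b−2) = 30/35 ≈ 0.8571.

p̂_MAP = 0.8571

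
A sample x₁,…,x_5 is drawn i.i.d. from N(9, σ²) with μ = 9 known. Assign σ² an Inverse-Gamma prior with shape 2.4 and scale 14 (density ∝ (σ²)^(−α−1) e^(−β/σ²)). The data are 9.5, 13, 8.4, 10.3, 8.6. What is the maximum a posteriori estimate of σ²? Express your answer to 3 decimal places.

σ̂²_MAP = 3.937

Sum of squared deviations about the known mean: SS = (9.5−9)² + (13−9)² + (8.4−9)² + (10.3−9)² + (8.6−9)² = 18.46.
The Normal likelihood contributes (σ²)^(−n/2) exp(−SS/(2σ²)), so the posterior is Inverse-Gamma(α + n/2, β + SS/2) = Inverse-Gamma(4.9, 23.23).
The mode of Inverse-Gamma(a, b) is b/(a+1) = 23.23/5.9 ≈ 3.937.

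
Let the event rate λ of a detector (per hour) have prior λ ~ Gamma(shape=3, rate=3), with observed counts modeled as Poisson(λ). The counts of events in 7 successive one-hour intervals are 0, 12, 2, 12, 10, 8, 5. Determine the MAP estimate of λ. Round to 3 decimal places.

λ̂_MAP = 5.100

Σxᵢ = 0+12+2+12+10+8+5 = 49, with n = 7.
Posterior ∝ λ^2e^(−3λ) · λ^49e^(−7λ) = λ^51e^(−10λ), i.e. Gamma(shape=52, rate=10).
The mode of a Gamma(a, b) with a ≥ 1 (shape–rate) is (a−1)/b = 51/10 ≈ 5.100.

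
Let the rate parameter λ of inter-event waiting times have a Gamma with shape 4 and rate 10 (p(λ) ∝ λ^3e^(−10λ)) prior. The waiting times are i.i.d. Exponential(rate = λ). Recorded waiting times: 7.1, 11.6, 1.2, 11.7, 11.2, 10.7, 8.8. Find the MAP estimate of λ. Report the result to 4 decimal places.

λ̂_MAP = 0.1383

The Exponential(rate=λ) likelihood is ∝ λ^n e^(−λΣtᵢ). Here n = 7 and Σtᵢ = 7.1 + 11.6 + 1.2 + 11.7 + 11.2 + 10.7 + 8.8 = 62.3.
Posterior ∝ λ^3e^(−10λ) · λ^7e^(−62.3λ) = λ^10e^(−72.3λ), i.e. Gamma(11, 72.3).
Mode = (a−1)/b = 10/72.3 ≈ 0.1383.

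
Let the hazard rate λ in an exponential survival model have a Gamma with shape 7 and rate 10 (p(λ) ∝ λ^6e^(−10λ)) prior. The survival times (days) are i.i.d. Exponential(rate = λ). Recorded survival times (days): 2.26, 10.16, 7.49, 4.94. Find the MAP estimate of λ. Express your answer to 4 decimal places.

λ̂_MAP = 0.2869

The Exponential(rate=λ) likelihood is ∝ λ^n e^(−λΣtᵢ). Here n = 4 and Σtᵢ = 2.26 + 10.16 + 7.49 + 4.94 = 24.85.
Posterior ∝ λ^6e^(−10λ) · λ^4e^(−24.85λ) = λ^10e^(−34.85λ), i.e. Gamma(11, 34.85).
Mode = (a−1)/b = 10/34.85 ≈ 0.2869.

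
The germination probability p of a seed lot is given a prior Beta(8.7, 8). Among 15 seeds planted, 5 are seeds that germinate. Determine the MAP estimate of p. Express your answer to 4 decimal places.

Prior: Beta(8.7, 8).
Data: 5 successes in 15 trials. The binomial likelihood contributes p^5(1−p)^10, so the posterior is Beta(8.7+5, 8+10) = Beta(13.7, 18).
For Beta(a, b) with a, b > 1 the mode is (a−1)/(a+b−2) = 12.7/29.7 ≈ 0.4276.

p̂_MAP = 0.4276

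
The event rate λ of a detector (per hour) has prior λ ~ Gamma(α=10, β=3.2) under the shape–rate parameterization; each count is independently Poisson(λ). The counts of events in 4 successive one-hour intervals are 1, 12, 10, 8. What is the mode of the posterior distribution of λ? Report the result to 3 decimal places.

Σxᵢ = 1+12+10+8 = 31, with n = 4.
Posterior ∝ λ^9e^(−3.2λ) · λ^31e^(−4λ) = λ^40e^(−7.2λ), i.e. Gamma(shape=41, rate=7.2).
The mode of a Gamma(a, b) with a ≥ 1 (shape–rate) is (a−1)/b = 40/7.2 ≈ 5.556.

λ̂_MAP = 5.556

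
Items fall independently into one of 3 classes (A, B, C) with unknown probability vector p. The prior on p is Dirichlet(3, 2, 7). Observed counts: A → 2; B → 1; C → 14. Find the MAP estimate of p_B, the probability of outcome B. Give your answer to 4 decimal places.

The posterior is Dirichlet(αᵢ + nᵢ) = Dirichlet(5, 3, 21).
For a Dirichlet(a₁,…,a_K) with all aᵢ > 1, the mode has j-th component (aⱼ − 1)/(Σaᵢ − K).
Here Σaᵢ = 29 and K = 3, so p_B = (3 − 1)/(29 − 3) = 2/26 ≈ 0.0769.

MAP estimate of p_B = 0.0769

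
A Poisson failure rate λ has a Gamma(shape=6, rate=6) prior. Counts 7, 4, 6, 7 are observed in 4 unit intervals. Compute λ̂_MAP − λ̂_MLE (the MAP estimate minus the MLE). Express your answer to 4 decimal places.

Σxᵢ = 24. Posterior is Gamma(30, 10); MAP = (30−1)/10 = 29/10 ≈ 2.90000.
MLE = x̄ = 24/4 ≈ 6.00000.
Difference = 29/10 − 24/4 = -31/10 ≈ -3.1000.

MAP − MLE = -3.1000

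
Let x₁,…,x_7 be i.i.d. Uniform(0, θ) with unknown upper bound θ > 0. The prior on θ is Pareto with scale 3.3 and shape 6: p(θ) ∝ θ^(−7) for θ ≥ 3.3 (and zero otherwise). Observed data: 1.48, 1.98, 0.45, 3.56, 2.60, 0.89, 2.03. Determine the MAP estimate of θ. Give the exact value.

The Uniform(0, θ) likelihood is θ^(−n) for θ ≥ max(xᵢ), zero otherwise. Here max(xᵢ) = 3.56.
Posterior ∝ θ^(−7) · θ^(−7) = θ^(−14) on θ ≥ max(3.3, 3.56) = 3.56.
This density is strictly decreasing in θ, so the posterior mode lies at the lower boundary of the support.

θ̂_MAP = 3.56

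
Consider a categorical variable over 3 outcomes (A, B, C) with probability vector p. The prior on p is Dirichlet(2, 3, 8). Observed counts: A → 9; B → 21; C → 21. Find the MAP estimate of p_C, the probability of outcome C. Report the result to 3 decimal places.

The posterior is Dirichlet(αᵢ + nᵢ) = Dirichlet(11, 24, 29).
For a Dirichlet(a₁,…,a_K) with all aᵢ > 1, the mode has j-th component (aⱼ − 1)/(Σaᵢ − K).
Here Σaᵢ = 64 and K = 3, so p_C = (29 − 1)/(64 − 3) = 28/61 ≈ 0.459.

MAP estimate of p_C = 0.459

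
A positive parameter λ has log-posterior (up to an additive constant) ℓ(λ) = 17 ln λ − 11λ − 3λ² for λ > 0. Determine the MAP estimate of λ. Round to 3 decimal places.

ℓ'(λ) = 17/λ − 11 − 6λ. Setting this to zero and multiplying by λ: 6λ² + 11λ − 17 = 0.
λ = (−11 + √(11² + 4·6·17)) / (2·6) = (−11 + √529) / 12 = (−11 + 23)/12 = 1.
ℓ''(λ) = −17/λ² − 6 < 0, confirming a maximum.

λ̂_MAP = 1.000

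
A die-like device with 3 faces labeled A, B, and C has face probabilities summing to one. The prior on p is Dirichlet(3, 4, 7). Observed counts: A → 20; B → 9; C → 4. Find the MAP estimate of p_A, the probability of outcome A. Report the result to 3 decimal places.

MAP estimate of p_A = 0.500

The posterior is Dirichlet(αᵢ + nᵢ) = Dirichlet(23, 13, 11).
For a Dirichlet(a₁,…,a_K) with all aᵢ > 1, the mode has j-th component (aⱼ − 1)/(Σaᵢ − K).
Here Σaᵢ = 47 and K = 3, so p_A = (23 − 1)/(47 − 3) = 22/44 ≈ 0.500.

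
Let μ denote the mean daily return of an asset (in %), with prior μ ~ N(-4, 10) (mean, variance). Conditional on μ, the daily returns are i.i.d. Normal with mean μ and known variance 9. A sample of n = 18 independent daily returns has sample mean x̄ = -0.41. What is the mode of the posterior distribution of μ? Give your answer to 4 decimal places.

μ̂_MAP = -0.5810

n = 18, x̄ = -0.41.
For a Normal prior and Normal likelihood with known variance, the posterior is Normal; its mode equals its mean, the precision-weighted average.
Prior precision 1/σ₀² = 1/10 = 0.1; data precision n/σ² = 18/9 = 2.
μ̂ = (0.1·(-4) + 2·(-0.41)) / (0.1 + 2) = (-1.22)/2.1 = -61/105 ≈ -0.5810.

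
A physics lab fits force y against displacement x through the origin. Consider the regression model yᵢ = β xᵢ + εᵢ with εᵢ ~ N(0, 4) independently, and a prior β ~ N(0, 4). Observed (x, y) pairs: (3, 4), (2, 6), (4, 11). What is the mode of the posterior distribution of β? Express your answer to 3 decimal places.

log p(β | y) = −Σ(yᵢ − βxᵢ)²/(2·4) − β²/(2·4) + const.
Setting the derivative to zero: Σxᵢ(yᵢ − βxᵢ)/4 − β/4 = 0, so β = Σxᵢyᵢ / (Σxᵢ² + σ²/τ²).
Σxᵢyᵢ = 3·4 + 2·6 + 4·11 = 68; Σxᵢ² = 29; σ²/τ² = 1.
β̂_MAP = 68 / (29 + 1) = 68/30 ≈ 2.267.

β̂_MAP = 2.267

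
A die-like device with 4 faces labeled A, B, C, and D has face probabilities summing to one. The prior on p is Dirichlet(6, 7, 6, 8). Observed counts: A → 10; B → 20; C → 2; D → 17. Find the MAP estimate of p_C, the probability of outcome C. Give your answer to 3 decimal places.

The posterior is Dirichlet(αᵢ + nᵢ) = Dirichlet(16, 27, 8, 25).
For a Dirichlet(a₁,…,a_K) with all aᵢ > 1, the mode has j-th component (aⱼ − 1)/(Σaᵢ − K).
Here Σaᵢ = 76 and K = 4, so p_C = (8 − 1)/(76 − 4) = 7/72 ≈ 0.097.

MAP estimate of p_C = 0.097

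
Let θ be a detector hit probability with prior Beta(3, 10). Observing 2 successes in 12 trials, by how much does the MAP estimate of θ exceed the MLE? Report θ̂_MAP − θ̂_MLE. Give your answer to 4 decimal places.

MAP − MLE = 0.0072

Posterior is Beta(5, 20); MAP = (5−1)/(25−2) = 4/23 ≈ 0.17391.
MLE ignores the prior: θ̂_MLE = k/n = 2/12 ≈ 0.16667.
Difference = 4/23 − 2/12 = 1/138 ≈ 0.0072.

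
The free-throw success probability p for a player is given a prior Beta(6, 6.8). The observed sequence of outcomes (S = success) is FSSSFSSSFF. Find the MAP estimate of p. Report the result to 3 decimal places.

p̂_MAP = 0.529

Prior: Beta(6, 6.8).
Data: 6 successes in 10 trials (from the sequence). The binomial likelihood contributes p^6(1−p)^4, so the posterior is Beta(6+6, 6.8+4) = Beta(12, 10.8).
For Beta(a, b) with a, b > 1 the mode is (a−1)/(a+b−2) = 11/20.8 ≈ 0.529.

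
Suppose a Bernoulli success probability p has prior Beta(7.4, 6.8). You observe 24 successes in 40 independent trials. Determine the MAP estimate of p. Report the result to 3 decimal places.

Prior: Beta(7.4, 6.8).
Data: 24 successes in 40 trials. The binomial likelihood contributes p^24(1−p)^16, so the posterior is Beta(7.4+24, 6.8+16) = Beta(31.4, 22.8).
For Beta(a, b) with a, b > 1 the mode is (a−1)/(a+b−2) = 30.4/52.2 ≈ 0.582.

p̂_MAP = 0.582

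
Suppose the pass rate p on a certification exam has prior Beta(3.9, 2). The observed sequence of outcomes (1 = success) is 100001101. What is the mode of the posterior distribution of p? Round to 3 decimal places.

Prior: Beta(3.9, 2).
Data: 4 successes in 9 trials (from the sequence). The binomial likelihood contributes p^4(1−p)^5, so the posterior is Beta(3.9+4, 2+5) = Beta(7.9, 7).
For Beta(a, b) with a, b > 1 the mode is (a−1)/(a+b−2) = 6.9/12.9 ≈ 0.535.

p̂_MAP = 0.535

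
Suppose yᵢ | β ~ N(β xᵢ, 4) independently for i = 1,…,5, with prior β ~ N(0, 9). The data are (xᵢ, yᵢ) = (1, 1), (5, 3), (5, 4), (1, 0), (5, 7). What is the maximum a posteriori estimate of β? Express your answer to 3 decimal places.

β̂_MAP = 0.917

log p(β | y) = −Σ(yᵢ − βxᵢ)²/(2·4) − β²/(2·9) + const.
Setting the derivative to zero: Σxᵢ(yᵢ − βxᵢ)/4 − β/9 = 0, so β = Σxᵢyᵢ / (Σxᵢ² + σ²/τ²).
Σxᵢyᵢ = 1·1 + 5·3 + 5·4 + 1·0 + 5·7 = 71; Σxᵢ² = 77; σ²/τ² = 4/9.
β̂_MAP = 71 / (77 + 4/9) = 71/(697/9) = 639/697 ≈ 0.917.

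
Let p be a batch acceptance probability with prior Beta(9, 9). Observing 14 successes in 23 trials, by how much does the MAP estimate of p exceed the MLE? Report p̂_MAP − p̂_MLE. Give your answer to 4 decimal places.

Posterior is Beta(23, 18); MAP = (23−1)/(41−2) = 22/39 ≈ 0.56410.
MLE ignores the prior: p̂_MLE = k/n = 14/23 ≈ 0.60870.
Difference = 22/39 − 14/23 = -40/897 ≈ -0.0446.

MAP − MLE = -0.0446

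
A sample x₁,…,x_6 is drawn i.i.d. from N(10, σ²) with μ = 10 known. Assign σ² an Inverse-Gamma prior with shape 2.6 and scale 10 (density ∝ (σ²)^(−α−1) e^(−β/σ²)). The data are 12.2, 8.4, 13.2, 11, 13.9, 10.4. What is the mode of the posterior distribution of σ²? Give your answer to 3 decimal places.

Sum of squared deviations about the known mean: SS = (12.2−10)² + (8.4−10)² + (13.2−10)² + (11−10)² + (13.9−10)² + (10.4−10)² = 34.01.
The Normal likelihood contributes (σ²)^(−n/2) exp(−SS/(2σ²)), so the posterior is Inverse-Gamma(α + n/2, β + SS/2) = Inverse-Gamma(5.6, 27.005).
The mode of Inverse-Gamma(a, b) is b/(a+1) = 27.005/6.6 ≈ 4.092.

σ̂²_MAP = 4.092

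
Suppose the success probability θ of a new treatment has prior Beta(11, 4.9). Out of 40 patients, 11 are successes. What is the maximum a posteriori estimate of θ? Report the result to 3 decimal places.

Prior: Beta(11, 4.9).
Data: 11 successes in 40 trials. The binomial likelihood contributes θ^11(1−θ)^29, so the posterior is Beta(11+11, 4.9+29) = Beta(22, 33.9).
For Beta(a, b) with a, b > 1 the mode is (a−1)/(a+b−2) = 21/53.9 ≈ 0.390.

θ̂_MAP = 0.390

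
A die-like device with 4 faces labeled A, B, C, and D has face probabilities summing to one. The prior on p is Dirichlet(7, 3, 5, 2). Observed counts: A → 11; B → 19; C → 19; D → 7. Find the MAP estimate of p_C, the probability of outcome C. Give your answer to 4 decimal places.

The posterior is Dirichlet(αᵢ + nᵢ) = Dirichlet(18, 22, 24, 9).
For a Dirichlet(a₁,…,a_K) with all aᵢ > 1, the mode has j-th component (aⱼ − 1)/(Σaᵢ − K).
Here Σaᵢ = 73 and K = 4, so p_C = (24 − 1)/(73 − 4) = 23/69 ≈ 0.3333.

MAP estimate of p_C = 0.3333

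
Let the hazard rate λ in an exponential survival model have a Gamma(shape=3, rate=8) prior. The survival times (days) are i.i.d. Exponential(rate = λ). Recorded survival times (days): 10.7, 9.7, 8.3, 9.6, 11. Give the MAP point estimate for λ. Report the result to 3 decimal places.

The Exponential(rate=λ) likelihood is ∝ λ^n e^(−λΣtᵢ). Here n = 5 and Σtᵢ = 10.7 + 9.7 + 8.3 + 9.6 + 11 = 49.3.
Posterior ∝ λ^2e^(−8λ) · λ^5e^(−49.3λ) = λ^7e^(−57.3λ), i.e. Gamma(8, 57.3).
Mode = (a−1)/b = 7/57.3 ≈ 0.122.

λ̂_MAP = 0.122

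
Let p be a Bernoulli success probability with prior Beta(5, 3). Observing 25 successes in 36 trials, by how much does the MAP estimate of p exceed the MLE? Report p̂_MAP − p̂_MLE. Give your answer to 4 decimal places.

Posterior is Beta(30, 14); MAP = (30−1)/(44−2) = 29/42 ≈ 0.69048.
MLE ignores the prior: p̂_MLE = k/n = 25/36 ≈ 0.69444.
Difference = 29/42 − 25/36 = -1/252 ≈ -0.0040.

MAP − MLE = -0.0040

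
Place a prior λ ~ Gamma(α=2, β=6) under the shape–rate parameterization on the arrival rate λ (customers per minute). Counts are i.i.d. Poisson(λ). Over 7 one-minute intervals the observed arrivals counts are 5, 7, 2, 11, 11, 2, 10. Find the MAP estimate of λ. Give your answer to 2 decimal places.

Σxᵢ = 5+7+2+11+11+2+10 = 48, with n = 7.
Posterior ∝ λe^(−6λ) · λ^48e^(−7λ) = λ^49e^(−13λ), i.e. Gamma(shape=50, rate=13).
The mode of a Gamma(a, b) with a ≥ 1 (shape–rate) is (a−1)/b = 49/13 ≈ 3.77.

λ̂_MAP = 3.77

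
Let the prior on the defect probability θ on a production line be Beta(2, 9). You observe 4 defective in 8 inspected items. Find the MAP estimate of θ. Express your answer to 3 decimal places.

θ̂_MAP = 0.294

Prior: Beta(2, 9).
Data: 4 successes in 8 trials. The binomial likelihood contributes θ^4(1−θ)^4, so the posterior is Beta(2+4, 9+4) = Beta(6, 13).
For Beta(a, b) with a, b > 1 the mode is (a−1)/(a+b−2) = 5/17 ≈ 0.294.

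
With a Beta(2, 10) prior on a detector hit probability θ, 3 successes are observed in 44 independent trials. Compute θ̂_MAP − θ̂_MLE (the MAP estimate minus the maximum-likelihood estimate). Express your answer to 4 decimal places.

MAP − MLE = 0.0059

Posterior is Beta(5, 51); MAP = (5−1)/(56−2) = 4/54 ≈ 0.07407.
MLE ignores the prior: θ̂_MLE = k/n = 3/44 ≈ 0.06818.
Difference = 4/54 − 3/44 = 7/1188 ≈ 0.0059.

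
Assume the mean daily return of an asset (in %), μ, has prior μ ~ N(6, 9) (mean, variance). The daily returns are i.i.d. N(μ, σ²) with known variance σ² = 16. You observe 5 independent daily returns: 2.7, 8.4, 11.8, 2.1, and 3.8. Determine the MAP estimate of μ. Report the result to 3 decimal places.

n = 5; x̄ = (2.7 + 8.4 + 11.8 + 2.1 + 3.8)/5 = 28.8/5 = 5.76.
For a Normal prior and Normal likelihood with known variance, the posterior is Normal; its mode equals its mean, the precision-weighted average.
Prior precision 1/σ₀² = 1/9; data precision n/σ² = 5/16 = 0.3125.
μ̂ = ((1/9)·6 + 0.3125·5.76) / (1/9 + 0.3125) = (37/15)/(61/144) = 1776/305 ≈ 5.823.

μ̂_MAP = 5.823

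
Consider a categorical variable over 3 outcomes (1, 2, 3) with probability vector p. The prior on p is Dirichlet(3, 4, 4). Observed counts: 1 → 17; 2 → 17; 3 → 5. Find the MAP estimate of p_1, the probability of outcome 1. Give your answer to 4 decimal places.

The posterior is Dirichlet(αᵢ + nᵢ) = Dirichlet(20, 21, 9).
For a Dirichlet(a₁,…,a_K) with all aᵢ > 1, the mode has j-th component (aⱼ − 1)/(Σaᵢ − K).
Here Σaᵢ = 50 and K = 3, so p_1 = (20 − 1)/(50 − 3) = 19/47 ≈ 0.4043.

MAP estimate: 0.4043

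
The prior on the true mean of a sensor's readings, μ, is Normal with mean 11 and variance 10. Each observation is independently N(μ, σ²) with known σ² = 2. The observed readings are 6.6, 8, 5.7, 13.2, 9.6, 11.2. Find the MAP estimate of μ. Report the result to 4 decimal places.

μ̂_MAP = 9.1129

n = 6; x̄ = (6.6 + 8 + 5.7 + 13.2 + 9.6 + 11.2)/6 = 54.3/6 = 9.05.
For a Normal prior and Normal likelihood with known variance, the posterior is Normal; its mode equals its mean, the precision-weighted average.
Prior precision 1/σ₀² = 1/10 = 0.1; data precision n/σ² = 6/2 = 3.
μ̂ = (0.1·11 + 3·9.05) / (0.1 + 3) = 28.25/3.1 = 565/62 ≈ 9.1129.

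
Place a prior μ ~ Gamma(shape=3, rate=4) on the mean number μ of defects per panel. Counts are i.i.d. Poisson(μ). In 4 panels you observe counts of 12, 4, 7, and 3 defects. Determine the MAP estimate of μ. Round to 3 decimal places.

Σxᵢ = 12+4+7+3 = 26, with n = 4.
Posterior ∝ μ^2e^(−4μ) · μ^26e^(−4μ) = μ^28e^(−8μ), i.e. Gamma(shape=29, rate=8).
The mode of a Gamma(a, b) with a ≥ 1 (shape–rate) is (a−1)/b = 28/8 ≈ 3.500.

μ̂_MAP = 3.500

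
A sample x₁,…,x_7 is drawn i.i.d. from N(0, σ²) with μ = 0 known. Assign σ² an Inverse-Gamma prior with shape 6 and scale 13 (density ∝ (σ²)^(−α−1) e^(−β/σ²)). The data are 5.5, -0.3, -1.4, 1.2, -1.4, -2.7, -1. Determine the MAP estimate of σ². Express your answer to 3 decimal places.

σ̂²_MAP = 3.333

Sum of squared deviations about the known mean: SS = (5.5−0)² + (-0.3−0)² + (-1.4−0)² + (1.2−0)² + (-1.4−0)² + (-2.7−0)² + (-1−0)² = 43.99.
The Normal likelihood contributes (σ²)^(−n/2) exp(−SS/(2σ²)), so the posterior is Inverse-Gamma(α + n/2, β + SS/2) = Inverse-Gamma(9.5, 34.995).
The mode of Inverse-Gamma(a, b) is b/(a+1) = 34.995/10.5 ≈ 3.333.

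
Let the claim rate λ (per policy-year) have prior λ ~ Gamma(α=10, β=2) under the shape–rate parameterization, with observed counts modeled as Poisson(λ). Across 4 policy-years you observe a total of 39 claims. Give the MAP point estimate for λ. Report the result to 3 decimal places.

Σxᵢ = 39, n = 4.
Posterior ∝ λ^9e^(−2λ) · λ^39e^(−4λ) = λ^48e^(−6λ), i.e. Gamma(shape=49, rate=6).
The mode of a Gamma(a, b) with a ≥ 1 (shape–rate) is (a−1)/b = 48/6 ≈ 8.000.

λ̂_MAP = 8.000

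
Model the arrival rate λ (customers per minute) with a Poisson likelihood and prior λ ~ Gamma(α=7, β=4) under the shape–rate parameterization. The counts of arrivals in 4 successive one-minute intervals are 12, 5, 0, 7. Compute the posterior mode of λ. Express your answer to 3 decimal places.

Σxᵢ = 12+5+0+7 = 24, with n = 4.
Posterior ∝ λ^6e^(−4λ) · λ^24e^(−4λ) = λ^30e^(−8λ), i.e. Gamma(shape=31, rate=8).
The mode of a Gamma(a, b) with a ≥ 1 (shape–rate) is (a−1)/b = 30/8 ≈ 3.750.

λ̂_MAP = 3.750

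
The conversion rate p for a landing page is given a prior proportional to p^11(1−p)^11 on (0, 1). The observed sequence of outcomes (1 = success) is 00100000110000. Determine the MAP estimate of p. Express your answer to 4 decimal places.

p̂_MAP = 0.3889

The prior density ∝ p^11(1−p)^11 is the kernel of Beta(12, 12).
Data: 3 successes in 14 trials (from the sequence). The binomial likelihood contributes p^3(1−p)^11, so the posterior is Beta(12+3, 12+11) = Beta(15, 23).
For Beta(a, b) with a, b > 1 the mode is (a−1)/(a+b−2) = 14/36 ≈ 0.3889.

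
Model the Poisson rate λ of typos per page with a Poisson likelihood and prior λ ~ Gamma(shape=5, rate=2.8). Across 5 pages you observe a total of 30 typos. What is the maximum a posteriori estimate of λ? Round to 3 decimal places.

λ̂_MAP = 4.359

Σxᵢ = 30, n = 5.
Posterior ∝ λ^4e^(−2.8λ) · λ^30e^(−5λ) = λ^34e^(−7.8λ), i.e. Gamma(shape=35, rate=7.8).
The mode of a Gamma(a, b) with a ≥ 1 (shape–rate) is (a−1)/b = 34/7.8 ≈ 4.359.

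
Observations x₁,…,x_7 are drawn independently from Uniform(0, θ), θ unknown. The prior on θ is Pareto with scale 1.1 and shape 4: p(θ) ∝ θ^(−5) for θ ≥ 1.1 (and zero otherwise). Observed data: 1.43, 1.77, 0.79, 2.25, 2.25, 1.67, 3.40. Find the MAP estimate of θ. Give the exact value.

θ̂_MAP = 3.40

The Uniform(0, θ) likelihood is θ^(−n) for θ ≥ max(xᵢ), zero otherwise. Here max(xᵢ) = 3.40.
Posterior ∝ θ^(−5) · θ^(−7) = θ^(−12) on θ ≥ max(1.1, 3.40) = 3.40.
This density is strictly decreasing in θ, so the posterior mode lies at the lower boundary of the support.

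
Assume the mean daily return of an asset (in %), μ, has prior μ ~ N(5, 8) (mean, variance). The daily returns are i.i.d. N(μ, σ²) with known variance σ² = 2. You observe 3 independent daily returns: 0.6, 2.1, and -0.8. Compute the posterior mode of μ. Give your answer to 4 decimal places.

μ̂_MAP = 0.9692

n = 3; x̄ = (0.6 + 2.1 + (-0.8))/3 = 1.9/3 = 19/30 ≈ 0.6333.
For a Normal prior and Normal likelihood with known variance, the posterior is Normal; its mode equals its mean, the precision-weighted average.
Prior precision 1/σ₀² = 1/8 = 0.125; data precision n/σ² = 3/2 = 1.5.
μ̂ = (0.125·5 + 1.5·(19/30)) / (0.125 + 1.5) = 1.575/1.625 = 63/65 ≈ 0.9692.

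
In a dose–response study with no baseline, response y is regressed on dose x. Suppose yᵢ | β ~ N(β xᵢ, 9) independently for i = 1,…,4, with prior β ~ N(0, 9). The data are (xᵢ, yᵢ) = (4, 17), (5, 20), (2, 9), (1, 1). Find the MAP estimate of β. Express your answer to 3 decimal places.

log p(β | y) = −Σ(yᵢ − βxᵢ)²/(2·9) − β²/(2·9) + const.
Setting the derivative to zero: Σxᵢ(yᵢ − βxᵢ)/9 − β/9 = 0, so β = Σxᵢyᵢ / (Σxᵢ² + σ²/τ²).
Σxᵢyᵢ = 4·17 + 5·20 + 2·9 + 1·1 = 187; Σxᵢ² = 46; σ²/τ² = 1.
β̂_MAP = 187 / (46 + 1) = 187/47 ≈ 3.979.

β̂_MAP = 3.979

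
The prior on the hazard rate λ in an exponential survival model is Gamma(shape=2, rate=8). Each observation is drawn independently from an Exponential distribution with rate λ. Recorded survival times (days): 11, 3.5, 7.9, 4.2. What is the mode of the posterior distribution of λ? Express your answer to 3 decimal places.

The Exponential(rate=λ) likelihood is ∝ λ^n e^(−λΣtᵢ). Here n = 4 and Σtᵢ = 11 + 3.5 + 7.9 + 4.2 = 26.6.
Posterior ∝ λe^(−8λ) · λ^4e^(−26.6λ) = λ^5e^(−34.6λ), i.e. Gamma(6, 34.6).
Mode = (a−1)/b = 5/34.6 ≈ 0.145.

λ̂_MAP = 0.145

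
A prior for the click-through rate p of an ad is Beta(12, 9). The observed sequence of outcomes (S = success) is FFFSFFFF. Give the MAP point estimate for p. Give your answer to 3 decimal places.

Prior: Beta(12, 9).
Data: 1 success in 8 trials (from the sequence). The binomial likelihood contributes p(1−p)^7, so the posterior is Beta(12+1, 9+7) = Beta(13, 16).
For Beta(a, b) with a, b > 1 the mode is (a−1)/(a+b−2) = 12/27 ≈ 0.444.

p̂_MAP = 0.444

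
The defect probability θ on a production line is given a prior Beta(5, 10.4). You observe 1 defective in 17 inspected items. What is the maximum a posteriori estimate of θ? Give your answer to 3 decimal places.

θ̂_MAP = 0.164

Prior: Beta(5, 10.4).
Data: 1 success in 17 trials. The binomial likelihood contributes θ(1−θ)^16, so the posterior is Beta(5+1, 10.4+16) = Beta(6, 26.4).
For Beta(a, b) with a, b > 1 the mode is (a−1)/(a+b−2) = 5/30.4 ≈ 0.164.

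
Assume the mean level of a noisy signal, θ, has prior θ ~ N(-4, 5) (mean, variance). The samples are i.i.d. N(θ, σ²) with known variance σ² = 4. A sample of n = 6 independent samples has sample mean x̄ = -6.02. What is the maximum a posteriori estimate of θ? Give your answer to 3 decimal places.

n = 6, x̄ = -6.02.
For a Normal prior and Normal likelihood with known variance, the posterior is Normal; its mode equals its mean, the precision-weighted average.
Prior precision 1/σ₀² = 1/5 = 0.2; data precision n/σ² = 6/4 = 1.5.
θ̂ = (0.2·(-4) + 1.5·(-6.02)) / (0.2 + 1.5) = (-9.83)/1.7 = -983/170 ≈ -5.782.

θ̂_MAP = -5.782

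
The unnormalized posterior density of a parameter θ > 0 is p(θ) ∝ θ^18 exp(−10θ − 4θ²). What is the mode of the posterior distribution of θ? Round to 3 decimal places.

ℓ'(θ) = 18/θ − 10 − 8θ. Setting this to zero and multiplying by θ: 8θ² + 10θ − 18 = 0.
θ = (−10 + √(10² + 4·8·18)) / (2·8) = (−10 + √676) / 16 = (−10 + 26)/16 = 1.
ℓ''(θ) = −18/θ² − 8 < 0, confirming a maximum.

θ̂_MAP = 1.000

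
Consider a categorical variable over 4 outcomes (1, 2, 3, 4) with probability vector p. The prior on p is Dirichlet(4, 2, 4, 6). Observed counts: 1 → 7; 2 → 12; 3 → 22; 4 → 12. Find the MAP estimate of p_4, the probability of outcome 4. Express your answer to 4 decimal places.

The posterior is Dirichlet(αᵢ + nᵢ) = Dirichlet(11, 14, 26, 18).
For a Dirichlet(a₁,…,a_K) with all aᵢ > 1, the mode has j-th component (aⱼ − 1)/(Σaᵢ − K).
Here Σaᵢ = 69 and K = 4, so p_4 = (18 − 1)/(69 − 4) = 17/65 ≈ 0.2615.

MAP estimate: 0.2615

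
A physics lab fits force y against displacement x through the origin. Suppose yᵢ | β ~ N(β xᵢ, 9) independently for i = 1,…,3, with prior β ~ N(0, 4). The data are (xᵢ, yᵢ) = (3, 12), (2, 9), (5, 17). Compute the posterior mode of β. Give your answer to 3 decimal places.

log p(β | y) = −Σ(yᵢ − βxᵢ)²/(2·9) − β²/(2·4) + const.
Setting the derivative to zero: Σxᵢ(yᵢ − βxᵢ)/9 − β/4 = 0, so β = Σxᵢyᵢ / (Σxᵢ² + σ²/τ²).
Σxᵢyᵢ = 3·12 + 2·9 + 5·17 = 139; Σxᵢ² = 38; σ²/τ² = 2.25.
β̂_MAP = 139 / (38 + 2.25) = 139/40.25 ≈ 3.453.

β̂_MAP = 3.453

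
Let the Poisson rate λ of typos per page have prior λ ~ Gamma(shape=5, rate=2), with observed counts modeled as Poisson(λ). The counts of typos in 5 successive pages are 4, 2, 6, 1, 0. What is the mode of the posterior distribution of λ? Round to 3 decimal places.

Σxᵢ = 4+2+6+1+0 = 13, with n = 5.
Posterior ∝ λ^4e^(−2λ) · λ^13e^(−5λ) = λ^17e^(−7λ), i.e. Gamma(shape=18, rate=7).
The mode of a Gamma(a, b) with a ≥ 1 (shape–rate) is (a−1)/b = 17/7 ≈ 2.429.

λ̂_MAP = 2.429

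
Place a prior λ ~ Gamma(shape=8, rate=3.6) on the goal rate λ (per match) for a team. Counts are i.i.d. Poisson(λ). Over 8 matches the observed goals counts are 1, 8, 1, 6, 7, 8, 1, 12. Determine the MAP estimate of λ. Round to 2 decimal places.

λ̂_MAP = 4.40

Σxᵢ = 1+8+1+6+7+8+1+12 = 44, with n = 8.
Posterior ∝ λ^7e^(−3.6λ) · λ^44e^(−8λ) = λ^51e^(−11.6λ), i.e. Gamma(shape=52, rate=11.6).
The mode of a Gamma(a, b) with a ≥ 1 (shape–rate) is (a−1)/b = 51/11.6 ≈ 4.40.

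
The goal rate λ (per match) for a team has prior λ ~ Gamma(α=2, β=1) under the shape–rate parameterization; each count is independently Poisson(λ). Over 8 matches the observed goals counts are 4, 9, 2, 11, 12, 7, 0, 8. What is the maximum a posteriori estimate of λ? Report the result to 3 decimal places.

Σxᵢ = 4+9+2+11+12+7+0+8 = 53, with n = 8.
Posterior ∝ λe^(−1λ) · λ^53e^(−8λ) = λ^54e^(−9λ), i.e. Gamma(shape=55, rate=9).
The mode of a Gamma(a, b) with a ≥ 1 (shape–rate) is (a−1)/b = 54/9 ≈ 6.000.

λ̂_MAP = 6.000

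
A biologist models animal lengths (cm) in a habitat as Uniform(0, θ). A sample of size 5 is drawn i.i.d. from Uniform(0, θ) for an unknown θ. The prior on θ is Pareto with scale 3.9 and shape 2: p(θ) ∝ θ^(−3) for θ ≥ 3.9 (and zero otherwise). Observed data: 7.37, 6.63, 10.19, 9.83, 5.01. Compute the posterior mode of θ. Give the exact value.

The Uniform(0, θ) likelihood is θ^(−n) for θ ≥ max(xᵢ), zero otherwise. Here max(xᵢ) = 10.19.
Posterior ∝ θ^(−3) · θ^(−5) = θ^(−8) on θ ≥ max(3.9, 10.19) = 10.19.
This density is strictly decreasing in θ, so the posterior mode lies at the lower boundary of the support.

θ̂_MAP = 10.19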